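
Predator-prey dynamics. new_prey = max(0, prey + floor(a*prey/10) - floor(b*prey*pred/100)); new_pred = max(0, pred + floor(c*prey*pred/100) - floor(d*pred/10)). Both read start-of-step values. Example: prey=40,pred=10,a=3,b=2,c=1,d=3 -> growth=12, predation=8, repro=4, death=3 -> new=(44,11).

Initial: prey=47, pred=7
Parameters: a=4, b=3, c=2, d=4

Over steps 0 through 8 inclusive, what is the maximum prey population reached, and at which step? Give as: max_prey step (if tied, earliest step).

Step 1: prey: 47+18-9=56; pred: 7+6-2=11
Step 2: prey: 56+22-18=60; pred: 11+12-4=19
Step 3: prey: 60+24-34=50; pred: 19+22-7=34
Step 4: prey: 50+20-51=19; pred: 34+34-13=55
Step 5: prey: 19+7-31=0; pred: 55+20-22=53
Step 6: prey: 0+0-0=0; pred: 53+0-21=32
Step 7: prey: 0+0-0=0; pred: 32+0-12=20
Step 8: prey: 0+0-0=0; pred: 20+0-8=12
Max prey = 60 at step 2

Answer: 60 2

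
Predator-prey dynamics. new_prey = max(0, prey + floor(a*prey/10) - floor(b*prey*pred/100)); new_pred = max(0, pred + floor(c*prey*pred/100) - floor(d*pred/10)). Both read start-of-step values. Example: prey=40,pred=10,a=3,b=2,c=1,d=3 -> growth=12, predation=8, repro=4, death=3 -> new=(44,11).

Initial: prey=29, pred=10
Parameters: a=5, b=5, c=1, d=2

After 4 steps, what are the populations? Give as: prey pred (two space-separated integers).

Answer: 29 10

Derivation:
Step 1: prey: 29+14-14=29; pred: 10+2-2=10
Step 2: prey: 29+14-14=29; pred: 10+2-2=10
Step 3: prey: 29+14-14=29; pred: 10+2-2=10
Step 4: prey: 29+14-14=29; pred: 10+2-2=10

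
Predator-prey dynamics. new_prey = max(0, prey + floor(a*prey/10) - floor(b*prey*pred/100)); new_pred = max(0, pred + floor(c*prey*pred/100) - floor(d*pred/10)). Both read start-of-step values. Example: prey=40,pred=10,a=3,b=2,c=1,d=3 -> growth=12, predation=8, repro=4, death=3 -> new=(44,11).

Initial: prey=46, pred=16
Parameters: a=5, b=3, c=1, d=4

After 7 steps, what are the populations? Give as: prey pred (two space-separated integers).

Step 1: prey: 46+23-22=47; pred: 16+7-6=17
Step 2: prey: 47+23-23=47; pred: 17+7-6=18
Step 3: prey: 47+23-25=45; pred: 18+8-7=19
Step 4: prey: 45+22-25=42; pred: 19+8-7=20
Step 5: prey: 42+21-25=38; pred: 20+8-8=20
Step 6: prey: 38+19-22=35; pred: 20+7-8=19
Step 7: prey: 35+17-19=33; pred: 19+6-7=18

Answer: 33 18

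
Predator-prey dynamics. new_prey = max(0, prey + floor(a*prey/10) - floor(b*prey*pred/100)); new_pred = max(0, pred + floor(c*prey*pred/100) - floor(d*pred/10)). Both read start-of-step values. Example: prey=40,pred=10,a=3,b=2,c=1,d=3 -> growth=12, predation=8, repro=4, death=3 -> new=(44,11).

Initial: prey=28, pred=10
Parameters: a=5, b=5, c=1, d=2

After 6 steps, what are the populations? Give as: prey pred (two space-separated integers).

Answer: 28 10

Derivation:
Step 1: prey: 28+14-14=28; pred: 10+2-2=10
Step 2: prey: 28+14-14=28; pred: 10+2-2=10
Step 3: prey: 28+14-14=28; pred: 10+2-2=10
Step 4: prey: 28+14-14=28; pred: 10+2-2=10
Step 5: prey: 28+14-14=28; pred: 10+2-2=10
Step 6: prey: 28+14-14=28; pred: 10+2-2=10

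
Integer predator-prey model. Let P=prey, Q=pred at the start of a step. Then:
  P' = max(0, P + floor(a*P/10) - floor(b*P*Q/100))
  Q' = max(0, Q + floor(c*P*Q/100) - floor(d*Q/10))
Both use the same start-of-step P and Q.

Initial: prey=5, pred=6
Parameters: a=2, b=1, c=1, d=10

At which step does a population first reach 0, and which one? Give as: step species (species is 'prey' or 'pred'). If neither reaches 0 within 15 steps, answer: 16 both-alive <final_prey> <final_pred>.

Answer: 1 pred

Derivation:
Step 1: prey: 5+1-0=6; pred: 6+0-6=0
First extinction: pred at step 1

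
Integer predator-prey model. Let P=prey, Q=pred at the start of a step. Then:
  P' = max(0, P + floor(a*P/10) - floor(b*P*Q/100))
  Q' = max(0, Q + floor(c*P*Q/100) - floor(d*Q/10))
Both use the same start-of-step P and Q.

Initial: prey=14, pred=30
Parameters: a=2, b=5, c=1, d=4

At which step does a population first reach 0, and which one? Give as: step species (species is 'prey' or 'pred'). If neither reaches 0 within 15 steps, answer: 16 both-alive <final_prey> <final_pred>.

Answer: 1 prey

Derivation:
Step 1: prey: 14+2-21=0; pred: 30+4-12=22
First extinction: prey at step 1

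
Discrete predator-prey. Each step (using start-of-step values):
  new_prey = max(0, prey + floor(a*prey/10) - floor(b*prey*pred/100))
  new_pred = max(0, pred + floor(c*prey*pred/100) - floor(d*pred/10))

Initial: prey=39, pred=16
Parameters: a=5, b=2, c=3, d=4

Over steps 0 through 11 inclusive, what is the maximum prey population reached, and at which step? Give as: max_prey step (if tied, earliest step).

Answer: 46 1

Derivation:
Step 1: prey: 39+19-12=46; pred: 16+18-6=28
Step 2: prey: 46+23-25=44; pred: 28+38-11=55
Step 3: prey: 44+22-48=18; pred: 55+72-22=105
Step 4: prey: 18+9-37=0; pred: 105+56-42=119
Step 5: prey: 0+0-0=0; pred: 119+0-47=72
Step 6: prey: 0+0-0=0; pred: 72+0-28=44
Step 7: prey: 0+0-0=0; pred: 44+0-17=27
Step 8: prey: 0+0-0=0; pred: 27+0-10=17
Step 9: prey: 0+0-0=0; pred: 17+0-6=11
Step 10: prey: 0+0-0=0; pred: 11+0-4=7
Step 11: prey: 0+0-0=0; pred: 7+0-2=5
Max prey = 46 at step 1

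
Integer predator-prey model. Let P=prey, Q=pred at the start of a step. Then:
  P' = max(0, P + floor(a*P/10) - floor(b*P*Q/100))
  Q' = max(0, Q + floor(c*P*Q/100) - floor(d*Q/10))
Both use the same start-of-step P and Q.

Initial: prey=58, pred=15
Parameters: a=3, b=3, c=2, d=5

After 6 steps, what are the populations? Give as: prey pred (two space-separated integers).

Step 1: prey: 58+17-26=49; pred: 15+17-7=25
Step 2: prey: 49+14-36=27; pred: 25+24-12=37
Step 3: prey: 27+8-29=6; pred: 37+19-18=38
Step 4: prey: 6+1-6=1; pred: 38+4-19=23
Step 5: prey: 1+0-0=1; pred: 23+0-11=12
Step 6: prey: 1+0-0=1; pred: 12+0-6=6

Answer: 1 6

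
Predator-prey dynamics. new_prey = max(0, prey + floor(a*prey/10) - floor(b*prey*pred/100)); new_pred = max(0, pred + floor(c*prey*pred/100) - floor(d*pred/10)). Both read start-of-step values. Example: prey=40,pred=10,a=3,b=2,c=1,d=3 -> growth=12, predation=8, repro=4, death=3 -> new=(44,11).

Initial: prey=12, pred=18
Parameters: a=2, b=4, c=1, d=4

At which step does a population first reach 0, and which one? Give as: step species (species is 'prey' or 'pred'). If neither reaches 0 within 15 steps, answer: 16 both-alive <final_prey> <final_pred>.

Answer: 16 both-alive 3 2

Derivation:
Step 1: prey: 12+2-8=6; pred: 18+2-7=13
Step 2: prey: 6+1-3=4; pred: 13+0-5=8
Step 3: prey: 4+0-1=3; pred: 8+0-3=5
Step 4: prey: 3+0-0=3; pred: 5+0-2=3
Step 5: prey: 3+0-0=3; pred: 3+0-1=2
Step 6: prey: 3+0-0=3; pred: 2+0-0=2
Steps 7-15: state stable at prey=3, pred=2 (no change)
No extinction within 15 steps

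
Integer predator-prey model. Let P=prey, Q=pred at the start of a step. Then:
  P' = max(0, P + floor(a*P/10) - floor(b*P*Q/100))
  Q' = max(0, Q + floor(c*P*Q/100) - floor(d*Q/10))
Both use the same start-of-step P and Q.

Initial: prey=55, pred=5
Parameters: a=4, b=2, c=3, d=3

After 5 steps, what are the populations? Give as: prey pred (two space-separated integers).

Step 1: prey: 55+22-5=72; pred: 5+8-1=12
Step 2: prey: 72+28-17=83; pred: 12+25-3=34
Step 3: prey: 83+33-56=60; pred: 34+84-10=108
Step 4: prey: 60+24-129=0; pred: 108+194-32=270
Step 5: prey: 0+0-0=0; pred: 270+0-81=189

Answer: 0 189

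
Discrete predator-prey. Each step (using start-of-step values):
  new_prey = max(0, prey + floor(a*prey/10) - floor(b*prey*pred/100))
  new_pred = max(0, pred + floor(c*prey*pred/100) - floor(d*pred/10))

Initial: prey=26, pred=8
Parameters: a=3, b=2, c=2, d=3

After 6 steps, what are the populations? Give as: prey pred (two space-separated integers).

Step 1: prey: 26+7-4=29; pred: 8+4-2=10
Step 2: prey: 29+8-5=32; pred: 10+5-3=12
Step 3: prey: 32+9-7=34; pred: 12+7-3=16
Step 4: prey: 34+10-10=34; pred: 16+10-4=22
Step 5: prey: 34+10-14=30; pred: 22+14-6=30
Step 6: prey: 30+9-18=21; pred: 30+18-9=39

Answer: 21 39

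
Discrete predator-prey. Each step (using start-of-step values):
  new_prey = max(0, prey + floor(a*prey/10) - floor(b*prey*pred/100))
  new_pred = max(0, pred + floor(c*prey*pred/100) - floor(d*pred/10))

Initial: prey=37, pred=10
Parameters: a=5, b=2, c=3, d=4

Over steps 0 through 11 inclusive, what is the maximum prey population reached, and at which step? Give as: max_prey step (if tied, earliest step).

Answer: 56 2

Derivation:
Step 1: prey: 37+18-7=48; pred: 10+11-4=17
Step 2: prey: 48+24-16=56; pred: 17+24-6=35
Step 3: prey: 56+28-39=45; pred: 35+58-14=79
Step 4: prey: 45+22-71=0; pred: 79+106-31=154
Step 5: prey: 0+0-0=0; pred: 154+0-61=93
Step 6: prey: 0+0-0=0; pred: 93+0-37=56
Step 7: prey: 0+0-0=0; pred: 56+0-22=34
Step 8: prey: 0+0-0=0; pred: 34+0-13=21
Step 9: prey: 0+0-0=0; pred: 21+0-8=13
Step 10: prey: 0+0-0=0; pred: 13+0-5=8
Step 11: prey: 0+0-0=0; pred: 8+0-3=5
Max prey = 56 at step 2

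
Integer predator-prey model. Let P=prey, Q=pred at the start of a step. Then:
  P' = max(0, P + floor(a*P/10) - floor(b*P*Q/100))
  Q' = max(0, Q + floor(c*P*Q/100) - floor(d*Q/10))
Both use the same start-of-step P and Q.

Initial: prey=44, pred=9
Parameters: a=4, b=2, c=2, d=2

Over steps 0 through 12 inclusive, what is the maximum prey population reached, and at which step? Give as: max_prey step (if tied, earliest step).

Answer: 59 2

Derivation:
Step 1: prey: 44+17-7=54; pred: 9+7-1=15
Step 2: prey: 54+21-16=59; pred: 15+16-3=28
Step 3: prey: 59+23-33=49; pred: 28+33-5=56
Step 4: prey: 49+19-54=14; pred: 56+54-11=99
Step 5: prey: 14+5-27=0; pred: 99+27-19=107
Step 6: prey: 0+0-0=0; pred: 107+0-21=86
Step 7: prey: 0+0-0=0; pred: 86+0-17=69
Step 8: prey: 0+0-0=0; pred: 69+0-13=56
Step 9: prey: 0+0-0=0; pred: 56+0-11=45
Step 10: prey: 0+0-0=0; pred: 45+0-9=36
Step 11: prey: 0+0-0=0; pred: 36+0-7=29
Step 12: prey: 0+0-0=0; pred: 29+0-5=24
Max prey = 59 at step 2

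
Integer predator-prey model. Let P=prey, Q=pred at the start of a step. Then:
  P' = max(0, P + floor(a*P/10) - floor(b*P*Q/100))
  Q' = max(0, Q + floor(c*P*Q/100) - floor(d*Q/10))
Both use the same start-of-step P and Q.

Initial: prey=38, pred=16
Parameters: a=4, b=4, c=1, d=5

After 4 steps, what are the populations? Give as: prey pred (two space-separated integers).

Step 1: prey: 38+15-24=29; pred: 16+6-8=14
Step 2: prey: 29+11-16=24; pred: 14+4-7=11
Step 3: prey: 24+9-10=23; pred: 11+2-5=8
Step 4: prey: 23+9-7=25; pred: 8+1-4=5

Answer: 25 5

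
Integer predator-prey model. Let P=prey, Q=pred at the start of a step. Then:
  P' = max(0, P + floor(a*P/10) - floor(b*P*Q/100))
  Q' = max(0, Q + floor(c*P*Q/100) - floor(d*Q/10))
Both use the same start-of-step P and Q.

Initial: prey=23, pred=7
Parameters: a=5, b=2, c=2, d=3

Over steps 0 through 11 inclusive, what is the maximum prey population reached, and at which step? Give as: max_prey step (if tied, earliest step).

Step 1: prey: 23+11-3=31; pred: 7+3-2=8
Step 2: prey: 31+15-4=42; pred: 8+4-2=10
Step 3: prey: 42+21-8=55; pred: 10+8-3=15
Step 4: prey: 55+27-16=66; pred: 15+16-4=27
Step 5: prey: 66+33-35=64; pred: 27+35-8=54
Step 6: prey: 64+32-69=27; pred: 54+69-16=107
Step 7: prey: 27+13-57=0; pred: 107+57-32=132
Step 8: prey: 0+0-0=0; pred: 132+0-39=93
Step 9: prey: 0+0-0=0; pred: 93+0-27=66
Step 10: prey: 0+0-0=0; pred: 66+0-19=47
Step 11: prey: 0+0-0=0; pred: 47+0-14=33
Max prey = 66 at step 4

Answer: 66 4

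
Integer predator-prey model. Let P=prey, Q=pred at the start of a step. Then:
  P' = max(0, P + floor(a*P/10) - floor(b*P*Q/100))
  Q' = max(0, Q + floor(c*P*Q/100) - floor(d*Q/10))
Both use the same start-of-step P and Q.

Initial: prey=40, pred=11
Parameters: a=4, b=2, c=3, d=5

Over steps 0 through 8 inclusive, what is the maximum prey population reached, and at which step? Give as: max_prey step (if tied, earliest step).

Answer: 49 2

Derivation:
Step 1: prey: 40+16-8=48; pred: 11+13-5=19
Step 2: prey: 48+19-18=49; pred: 19+27-9=37
Step 3: prey: 49+19-36=32; pred: 37+54-18=73
Step 4: prey: 32+12-46=0; pred: 73+70-36=107
Step 5: prey: 0+0-0=0; pred: 107+0-53=54
Step 6: prey: 0+0-0=0; pred: 54+0-27=27
Step 7: prey: 0+0-0=0; pred: 27+0-13=14
Step 8: prey: 0+0-0=0; pred: 14+0-7=7
Max prey = 49 at step 2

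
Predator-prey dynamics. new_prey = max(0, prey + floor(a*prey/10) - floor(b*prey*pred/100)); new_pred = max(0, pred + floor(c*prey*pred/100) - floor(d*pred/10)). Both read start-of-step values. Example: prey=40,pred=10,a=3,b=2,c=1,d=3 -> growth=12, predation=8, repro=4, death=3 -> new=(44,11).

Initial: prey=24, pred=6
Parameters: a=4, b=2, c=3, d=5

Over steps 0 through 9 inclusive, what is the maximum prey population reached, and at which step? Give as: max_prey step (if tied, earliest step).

Step 1: prey: 24+9-2=31; pred: 6+4-3=7
Step 2: prey: 31+12-4=39; pred: 7+6-3=10
Step 3: prey: 39+15-7=47; pred: 10+11-5=16
Step 4: prey: 47+18-15=50; pred: 16+22-8=30
Step 5: prey: 50+20-30=40; pred: 30+45-15=60
Step 6: prey: 40+16-48=8; pred: 60+72-30=102
Step 7: prey: 8+3-16=0; pred: 102+24-51=75
Step 8: prey: 0+0-0=0; pred: 75+0-37=38
Step 9: prey: 0+0-0=0; pred: 38+0-19=19
Max prey = 50 at step 4

Answer: 50 4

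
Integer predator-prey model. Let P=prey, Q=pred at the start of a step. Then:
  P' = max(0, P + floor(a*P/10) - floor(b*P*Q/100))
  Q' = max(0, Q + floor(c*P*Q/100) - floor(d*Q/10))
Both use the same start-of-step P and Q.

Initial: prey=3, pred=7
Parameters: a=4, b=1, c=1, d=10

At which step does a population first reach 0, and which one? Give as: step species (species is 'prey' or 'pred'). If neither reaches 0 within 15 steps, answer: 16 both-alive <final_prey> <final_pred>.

Step 1: prey: 3+1-0=4; pred: 7+0-7=0
First extinction: pred at step 1

Answer: 1 pred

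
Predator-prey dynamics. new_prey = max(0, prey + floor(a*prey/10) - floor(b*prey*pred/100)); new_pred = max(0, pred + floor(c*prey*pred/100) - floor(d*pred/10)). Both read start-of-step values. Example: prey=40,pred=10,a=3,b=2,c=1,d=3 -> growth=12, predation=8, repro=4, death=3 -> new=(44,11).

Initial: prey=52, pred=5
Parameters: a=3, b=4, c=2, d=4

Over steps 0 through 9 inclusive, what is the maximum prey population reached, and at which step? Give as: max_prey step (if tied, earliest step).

Answer: 57 1

Derivation:
Step 1: prey: 52+15-10=57; pred: 5+5-2=8
Step 2: prey: 57+17-18=56; pred: 8+9-3=14
Step 3: prey: 56+16-31=41; pred: 14+15-5=24
Step 4: prey: 41+12-39=14; pred: 24+19-9=34
Step 5: prey: 14+4-19=0; pred: 34+9-13=30
Step 6: prey: 0+0-0=0; pred: 30+0-12=18
Step 7: prey: 0+0-0=0; pred: 18+0-7=11
Step 8: prey: 0+0-0=0; pred: 11+0-4=7
Step 9: prey: 0+0-0=0; pred: 7+0-2=5
Max prey = 57 at step 1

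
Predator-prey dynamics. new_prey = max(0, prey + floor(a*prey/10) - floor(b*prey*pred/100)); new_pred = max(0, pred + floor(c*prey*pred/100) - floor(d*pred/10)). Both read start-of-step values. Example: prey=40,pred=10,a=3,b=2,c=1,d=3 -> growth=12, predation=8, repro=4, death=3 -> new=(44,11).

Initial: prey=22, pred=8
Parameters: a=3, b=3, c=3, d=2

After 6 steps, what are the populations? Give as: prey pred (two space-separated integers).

Answer: 0 31

Derivation:
Step 1: prey: 22+6-5=23; pred: 8+5-1=12
Step 2: prey: 23+6-8=21; pred: 12+8-2=18
Step 3: prey: 21+6-11=16; pred: 18+11-3=26
Step 4: prey: 16+4-12=8; pred: 26+12-5=33
Step 5: prey: 8+2-7=3; pred: 33+7-6=34
Step 6: prey: 3+0-3=0; pred: 34+3-6=31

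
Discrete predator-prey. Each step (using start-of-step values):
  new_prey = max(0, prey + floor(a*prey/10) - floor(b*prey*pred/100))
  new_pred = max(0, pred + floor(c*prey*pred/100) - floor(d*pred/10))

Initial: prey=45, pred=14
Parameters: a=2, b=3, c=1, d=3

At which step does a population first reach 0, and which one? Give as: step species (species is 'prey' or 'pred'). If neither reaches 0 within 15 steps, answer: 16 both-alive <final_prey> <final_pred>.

Step 1: prey: 45+9-18=36; pred: 14+6-4=16
Step 2: prey: 36+7-17=26; pred: 16+5-4=17
Step 3: prey: 26+5-13=18; pred: 17+4-5=16
Step 4: prey: 18+3-8=13; pred: 16+2-4=14
Step 5: prey: 13+2-5=10; pred: 14+1-4=11
Step 6: prey: 10+2-3=9; pred: 11+1-3=9
Step 7: prey: 9+1-2=8; pred: 9+0-2=7
Step 8: prey: 8+1-1=8; pred: 7+0-2=5
Step 9: prey: 8+1-1=8; pred: 5+0-1=4
Step 10: prey: 8+1-0=9; pred: 4+0-1=3
Step 11: prey: 9+1-0=10; pred: 3+0-0=3
Step 12: prey: 10+2-0=12; pred: 3+0-0=3
Step 13: prey: 12+2-1=13; pred: 3+0-0=3
Step 14: prey: 13+2-1=14; pred: 3+0-0=3
Step 15: prey: 14+2-1=15; pred: 3+0-0=3
No extinction within 15 steps

Answer: 16 both-alive 15 3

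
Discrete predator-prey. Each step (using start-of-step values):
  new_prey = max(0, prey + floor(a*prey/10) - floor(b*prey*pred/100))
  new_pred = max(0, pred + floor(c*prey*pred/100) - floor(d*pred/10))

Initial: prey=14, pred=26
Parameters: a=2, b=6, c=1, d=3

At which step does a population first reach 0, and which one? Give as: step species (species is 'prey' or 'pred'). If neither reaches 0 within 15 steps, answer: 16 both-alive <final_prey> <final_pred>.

Answer: 1 prey

Derivation:
Step 1: prey: 14+2-21=0; pred: 26+3-7=22
First extinction: prey at step 1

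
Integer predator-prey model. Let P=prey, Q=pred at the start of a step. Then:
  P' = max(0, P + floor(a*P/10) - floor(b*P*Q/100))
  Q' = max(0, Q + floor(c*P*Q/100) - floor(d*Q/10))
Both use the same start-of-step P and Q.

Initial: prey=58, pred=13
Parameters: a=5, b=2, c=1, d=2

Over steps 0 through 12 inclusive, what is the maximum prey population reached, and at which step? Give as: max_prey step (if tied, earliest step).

Answer: 83 2

Derivation:
Step 1: prey: 58+29-15=72; pred: 13+7-2=18
Step 2: prey: 72+36-25=83; pred: 18+12-3=27
Step 3: prey: 83+41-44=80; pred: 27+22-5=44
Step 4: prey: 80+40-70=50; pred: 44+35-8=71
Step 5: prey: 50+25-71=4; pred: 71+35-14=92
Step 6: prey: 4+2-7=0; pred: 92+3-18=77
Step 7: prey: 0+0-0=0; pred: 77+0-15=62
Step 8: prey: 0+0-0=0; pred: 62+0-12=50
Step 9: prey: 0+0-0=0; pred: 50+0-10=40
Step 10: prey: 0+0-0=0; pred: 40+0-8=32
Step 11: prey: 0+0-0=0; pred: 32+0-6=26
Step 12: prey: 0+0-0=0; pred: 26+0-5=21
Max prey = 83 at step 2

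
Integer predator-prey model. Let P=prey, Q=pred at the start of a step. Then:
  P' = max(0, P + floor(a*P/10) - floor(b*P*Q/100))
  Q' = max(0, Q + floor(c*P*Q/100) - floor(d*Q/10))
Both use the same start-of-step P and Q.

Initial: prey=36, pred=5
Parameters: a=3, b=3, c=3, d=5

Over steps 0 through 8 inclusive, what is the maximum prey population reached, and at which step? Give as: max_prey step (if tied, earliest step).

Step 1: prey: 36+10-5=41; pred: 5+5-2=8
Step 2: prey: 41+12-9=44; pred: 8+9-4=13
Step 3: prey: 44+13-17=40; pred: 13+17-6=24
Step 4: prey: 40+12-28=24; pred: 24+28-12=40
Step 5: prey: 24+7-28=3; pred: 40+28-20=48
Step 6: prey: 3+0-4=0; pred: 48+4-24=28
Step 7: prey: 0+0-0=0; pred: 28+0-14=14
Step 8: prey: 0+0-0=0; pred: 14+0-7=7
Max prey = 44 at step 2

Answer: 44 2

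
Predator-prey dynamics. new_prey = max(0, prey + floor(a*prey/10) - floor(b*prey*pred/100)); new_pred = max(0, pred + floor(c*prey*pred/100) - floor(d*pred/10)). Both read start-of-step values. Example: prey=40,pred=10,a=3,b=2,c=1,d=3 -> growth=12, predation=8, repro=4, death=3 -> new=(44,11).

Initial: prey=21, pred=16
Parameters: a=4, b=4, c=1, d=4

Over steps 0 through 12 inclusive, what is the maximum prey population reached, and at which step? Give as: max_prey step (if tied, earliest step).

Step 1: prey: 21+8-13=16; pred: 16+3-6=13
Step 2: prey: 16+6-8=14; pred: 13+2-5=10
Step 3: prey: 14+5-5=14; pred: 10+1-4=7
Step 4: prey: 14+5-3=16; pred: 7+0-2=5
Step 5: prey: 16+6-3=19; pred: 5+0-2=3
Step 6: prey: 19+7-2=24; pred: 3+0-1=2
Step 7: prey: 24+9-1=32; pred: 2+0-0=2
Step 8: prey: 32+12-2=42; pred: 2+0-0=2
Step 9: prey: 42+16-3=55; pred: 2+0-0=2
Step 10: prey: 55+22-4=73; pred: 2+1-0=3
Step 11: prey: 73+29-8=94; pred: 3+2-1=4
Step 12: prey: 94+37-15=116; pred: 4+3-1=6
Max prey = 116 at step 12

Answer: 116 12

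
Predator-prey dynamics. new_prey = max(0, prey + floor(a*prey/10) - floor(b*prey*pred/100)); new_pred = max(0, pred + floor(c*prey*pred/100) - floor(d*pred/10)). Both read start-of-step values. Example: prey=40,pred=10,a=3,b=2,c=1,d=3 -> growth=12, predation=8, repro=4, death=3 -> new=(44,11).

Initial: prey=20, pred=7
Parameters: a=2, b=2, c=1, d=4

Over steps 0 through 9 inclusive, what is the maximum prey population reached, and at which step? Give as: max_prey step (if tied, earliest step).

Answer: 52 9

Derivation:
Step 1: prey: 20+4-2=22; pred: 7+1-2=6
Step 2: prey: 22+4-2=24; pred: 6+1-2=5
Step 3: prey: 24+4-2=26; pred: 5+1-2=4
Step 4: prey: 26+5-2=29; pred: 4+1-1=4
Step 5: prey: 29+5-2=32; pred: 4+1-1=4
Step 6: prey: 32+6-2=36; pred: 4+1-1=4
Step 7: prey: 36+7-2=41; pred: 4+1-1=4
Step 8: prey: 41+8-3=46; pred: 4+1-1=4
Step 9: prey: 46+9-3=52; pred: 4+1-1=4
Max prey = 52 at step 9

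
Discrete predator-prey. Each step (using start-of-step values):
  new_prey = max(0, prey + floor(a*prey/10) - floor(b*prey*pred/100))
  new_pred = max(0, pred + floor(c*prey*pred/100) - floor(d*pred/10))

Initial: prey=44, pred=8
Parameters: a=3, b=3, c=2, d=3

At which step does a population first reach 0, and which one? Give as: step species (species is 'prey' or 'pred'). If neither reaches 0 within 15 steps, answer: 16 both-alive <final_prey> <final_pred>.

Answer: 5 prey

Derivation:
Step 1: prey: 44+13-10=47; pred: 8+7-2=13
Step 2: prey: 47+14-18=43; pred: 13+12-3=22
Step 3: prey: 43+12-28=27; pred: 22+18-6=34
Step 4: prey: 27+8-27=8; pred: 34+18-10=42
Step 5: prey: 8+2-10=0; pred: 42+6-12=36
First extinction: prey at step 5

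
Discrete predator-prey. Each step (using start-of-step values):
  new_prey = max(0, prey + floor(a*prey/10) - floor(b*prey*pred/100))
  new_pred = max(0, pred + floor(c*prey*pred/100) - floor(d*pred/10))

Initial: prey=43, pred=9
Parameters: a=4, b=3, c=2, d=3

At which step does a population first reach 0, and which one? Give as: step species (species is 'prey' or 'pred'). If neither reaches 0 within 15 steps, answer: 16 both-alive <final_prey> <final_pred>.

Answer: 5 prey

Derivation:
Step 1: prey: 43+17-11=49; pred: 9+7-2=14
Step 2: prey: 49+19-20=48; pred: 14+13-4=23
Step 3: prey: 48+19-33=34; pred: 23+22-6=39
Step 4: prey: 34+13-39=8; pred: 39+26-11=54
Step 5: prey: 8+3-12=0; pred: 54+8-16=46
First extinction: prey at step 5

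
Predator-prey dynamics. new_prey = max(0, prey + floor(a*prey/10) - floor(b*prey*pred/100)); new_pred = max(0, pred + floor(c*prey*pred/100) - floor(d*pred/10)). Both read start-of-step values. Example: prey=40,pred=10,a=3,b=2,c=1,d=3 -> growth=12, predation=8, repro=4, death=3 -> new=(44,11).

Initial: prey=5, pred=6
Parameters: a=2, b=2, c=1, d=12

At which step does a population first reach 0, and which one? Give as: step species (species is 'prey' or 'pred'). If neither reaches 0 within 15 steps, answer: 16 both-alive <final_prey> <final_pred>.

Step 1: prey: 5+1-0=6; pred: 6+0-7=0
First extinction: pred at step 1

Answer: 1 pred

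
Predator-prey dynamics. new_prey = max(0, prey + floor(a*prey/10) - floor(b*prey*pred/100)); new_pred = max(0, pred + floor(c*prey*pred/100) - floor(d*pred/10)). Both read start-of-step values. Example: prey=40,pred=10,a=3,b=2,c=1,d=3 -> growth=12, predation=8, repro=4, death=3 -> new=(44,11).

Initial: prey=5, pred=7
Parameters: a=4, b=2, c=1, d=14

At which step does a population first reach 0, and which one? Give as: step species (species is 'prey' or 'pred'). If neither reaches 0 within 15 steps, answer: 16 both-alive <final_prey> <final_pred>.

Answer: 1 pred

Derivation:
Step 1: prey: 5+2-0=7; pred: 7+0-9=0
First extinction: pred at step 1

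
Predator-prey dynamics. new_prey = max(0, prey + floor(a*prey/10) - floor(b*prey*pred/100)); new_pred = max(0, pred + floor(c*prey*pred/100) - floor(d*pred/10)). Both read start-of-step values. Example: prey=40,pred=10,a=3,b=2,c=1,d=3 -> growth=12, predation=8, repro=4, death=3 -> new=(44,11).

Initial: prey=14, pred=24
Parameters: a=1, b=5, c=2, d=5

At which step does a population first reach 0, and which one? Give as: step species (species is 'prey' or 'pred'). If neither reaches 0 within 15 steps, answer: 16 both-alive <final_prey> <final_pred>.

Answer: 1 prey

Derivation:
Step 1: prey: 14+1-16=0; pred: 24+6-12=18
First extinction: prey at step 1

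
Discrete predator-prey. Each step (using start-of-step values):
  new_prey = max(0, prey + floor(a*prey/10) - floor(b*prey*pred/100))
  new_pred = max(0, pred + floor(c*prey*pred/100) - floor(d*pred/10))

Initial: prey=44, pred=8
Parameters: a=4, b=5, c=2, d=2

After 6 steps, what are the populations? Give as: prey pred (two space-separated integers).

Step 1: prey: 44+17-17=44; pred: 8+7-1=14
Step 2: prey: 44+17-30=31; pred: 14+12-2=24
Step 3: prey: 31+12-37=6; pred: 24+14-4=34
Step 4: prey: 6+2-10=0; pred: 34+4-6=32
Step 5: prey: 0+0-0=0; pred: 32+0-6=26
Step 6: prey: 0+0-0=0; pred: 26+0-5=21

Answer: 0 21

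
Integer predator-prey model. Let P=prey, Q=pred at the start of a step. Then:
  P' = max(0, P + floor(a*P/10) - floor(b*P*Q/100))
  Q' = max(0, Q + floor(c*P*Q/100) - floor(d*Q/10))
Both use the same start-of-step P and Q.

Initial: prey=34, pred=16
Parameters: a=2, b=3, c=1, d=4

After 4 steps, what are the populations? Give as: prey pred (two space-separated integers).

Answer: 14 7

Derivation:
Step 1: prey: 34+6-16=24; pred: 16+5-6=15
Step 2: prey: 24+4-10=18; pred: 15+3-6=12
Step 3: prey: 18+3-6=15; pred: 12+2-4=10
Step 4: prey: 15+3-4=14; pred: 10+1-4=7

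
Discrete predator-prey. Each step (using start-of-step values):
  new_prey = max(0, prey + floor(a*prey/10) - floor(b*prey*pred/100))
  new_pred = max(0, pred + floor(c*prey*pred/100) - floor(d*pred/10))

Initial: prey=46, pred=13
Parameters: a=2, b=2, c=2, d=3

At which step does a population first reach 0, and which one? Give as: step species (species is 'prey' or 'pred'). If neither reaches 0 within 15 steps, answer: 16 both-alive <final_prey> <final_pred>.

Step 1: prey: 46+9-11=44; pred: 13+11-3=21
Step 2: prey: 44+8-18=34; pred: 21+18-6=33
Step 3: prey: 34+6-22=18; pred: 33+22-9=46
Step 4: prey: 18+3-16=5; pred: 46+16-13=49
Step 5: prey: 5+1-4=2; pred: 49+4-14=39
Step 6: prey: 2+0-1=1; pred: 39+1-11=29
Step 7: prey: 1+0-0=1; pred: 29+0-8=21
Step 8: prey: 1+0-0=1; pred: 21+0-6=15
Step 9: prey: 1+0-0=1; pred: 15+0-4=11
Step 10: prey: 1+0-0=1; pred: 11+0-3=8
Step 11: prey: 1+0-0=1; pred: 8+0-2=6
Step 12: prey: 1+0-0=1; pred: 6+0-1=5
Step 13: prey: 1+0-0=1; pred: 5+0-1=4
Step 14: prey: 1+0-0=1; pred: 4+0-1=3
Step 15: prey: 1+0-0=1; pred: 3+0-0=3
No extinction within 15 steps

Answer: 16 both-alive 1 3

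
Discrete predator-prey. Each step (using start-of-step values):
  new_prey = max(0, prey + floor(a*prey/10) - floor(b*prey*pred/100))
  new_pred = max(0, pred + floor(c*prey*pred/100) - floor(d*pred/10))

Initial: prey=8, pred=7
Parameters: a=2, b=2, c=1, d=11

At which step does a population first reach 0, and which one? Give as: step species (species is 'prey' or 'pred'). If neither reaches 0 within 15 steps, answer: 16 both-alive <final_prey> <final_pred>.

Step 1: prey: 8+1-1=8; pred: 7+0-7=0
First extinction: pred at step 1

Answer: 1 pred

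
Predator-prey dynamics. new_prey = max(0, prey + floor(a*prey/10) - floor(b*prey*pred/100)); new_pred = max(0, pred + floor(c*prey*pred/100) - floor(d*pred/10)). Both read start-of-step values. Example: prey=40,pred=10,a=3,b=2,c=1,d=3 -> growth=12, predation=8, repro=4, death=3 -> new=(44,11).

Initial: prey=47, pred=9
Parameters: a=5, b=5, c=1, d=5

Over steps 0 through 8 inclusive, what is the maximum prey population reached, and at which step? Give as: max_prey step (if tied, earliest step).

Step 1: prey: 47+23-21=49; pred: 9+4-4=9
Step 2: prey: 49+24-22=51; pred: 9+4-4=9
Step 3: prey: 51+25-22=54; pred: 9+4-4=9
Step 4: prey: 54+27-24=57; pred: 9+4-4=9
Step 5: prey: 57+28-25=60; pred: 9+5-4=10
Step 6: prey: 60+30-30=60; pred: 10+6-5=11
Step 7: prey: 60+30-33=57; pred: 11+6-5=12
Step 8: prey: 57+28-34=51; pred: 12+6-6=12
Max prey = 60 at step 5

Answer: 60 5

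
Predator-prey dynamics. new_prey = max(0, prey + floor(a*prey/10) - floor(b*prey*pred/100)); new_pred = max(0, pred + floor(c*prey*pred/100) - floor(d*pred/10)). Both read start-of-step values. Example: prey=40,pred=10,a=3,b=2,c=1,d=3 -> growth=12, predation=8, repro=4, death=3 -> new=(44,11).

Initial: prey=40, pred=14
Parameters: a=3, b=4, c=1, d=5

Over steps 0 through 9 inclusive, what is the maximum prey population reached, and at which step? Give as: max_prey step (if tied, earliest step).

Answer: 51 9

Derivation:
Step 1: prey: 40+12-22=30; pred: 14+5-7=12
Step 2: prey: 30+9-14=25; pred: 12+3-6=9
Step 3: prey: 25+7-9=23; pred: 9+2-4=7
Step 4: prey: 23+6-6=23; pred: 7+1-3=5
Step 5: prey: 23+6-4=25; pred: 5+1-2=4
Step 6: prey: 25+7-4=28; pred: 4+1-2=3
Step 7: prey: 28+8-3=33; pred: 3+0-1=2
Step 8: prey: 33+9-2=40; pred: 2+0-1=1
Step 9: prey: 40+12-1=51; pred: 1+0-0=1
Max prey = 51 at step 9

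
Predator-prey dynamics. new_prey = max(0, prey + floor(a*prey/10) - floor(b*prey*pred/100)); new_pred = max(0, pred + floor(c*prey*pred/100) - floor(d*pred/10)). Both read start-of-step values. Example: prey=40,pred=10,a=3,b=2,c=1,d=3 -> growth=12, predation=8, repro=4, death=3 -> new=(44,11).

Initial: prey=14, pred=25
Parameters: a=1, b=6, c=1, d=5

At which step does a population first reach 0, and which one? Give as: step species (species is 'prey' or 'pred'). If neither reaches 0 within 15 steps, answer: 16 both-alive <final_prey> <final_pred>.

Answer: 1 prey

Derivation:
Step 1: prey: 14+1-21=0; pred: 25+3-12=16
First extinction: prey at step 1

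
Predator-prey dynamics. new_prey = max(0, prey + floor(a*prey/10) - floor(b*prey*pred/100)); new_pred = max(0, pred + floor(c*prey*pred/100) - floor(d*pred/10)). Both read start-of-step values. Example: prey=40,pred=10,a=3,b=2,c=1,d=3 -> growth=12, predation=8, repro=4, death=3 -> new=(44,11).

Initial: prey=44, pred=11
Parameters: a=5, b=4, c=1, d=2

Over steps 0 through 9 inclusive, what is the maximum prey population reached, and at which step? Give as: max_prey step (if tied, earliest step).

Step 1: prey: 44+22-19=47; pred: 11+4-2=13
Step 2: prey: 47+23-24=46; pred: 13+6-2=17
Step 3: prey: 46+23-31=38; pred: 17+7-3=21
Step 4: prey: 38+19-31=26; pred: 21+7-4=24
Step 5: prey: 26+13-24=15; pred: 24+6-4=26
Step 6: prey: 15+7-15=7; pred: 26+3-5=24
Step 7: prey: 7+3-6=4; pred: 24+1-4=21
Step 8: prey: 4+2-3=3; pred: 21+0-4=17
Step 9: prey: 3+1-2=2; pred: 17+0-3=14
Max prey = 47 at step 1

Answer: 47 1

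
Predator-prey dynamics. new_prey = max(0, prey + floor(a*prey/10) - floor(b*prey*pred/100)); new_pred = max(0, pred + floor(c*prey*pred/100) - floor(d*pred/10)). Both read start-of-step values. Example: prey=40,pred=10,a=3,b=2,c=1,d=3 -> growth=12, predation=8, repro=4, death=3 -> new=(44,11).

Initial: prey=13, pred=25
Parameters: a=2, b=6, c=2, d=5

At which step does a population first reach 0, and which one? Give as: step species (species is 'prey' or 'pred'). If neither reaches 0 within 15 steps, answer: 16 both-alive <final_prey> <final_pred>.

Step 1: prey: 13+2-19=0; pred: 25+6-12=19
First extinction: prey at step 1

Answer: 1 prey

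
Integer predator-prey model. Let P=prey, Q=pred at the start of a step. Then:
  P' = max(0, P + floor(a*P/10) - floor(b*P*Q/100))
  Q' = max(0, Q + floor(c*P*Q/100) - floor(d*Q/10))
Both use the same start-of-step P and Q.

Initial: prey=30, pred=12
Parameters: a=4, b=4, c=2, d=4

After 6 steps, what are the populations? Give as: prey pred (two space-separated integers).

Step 1: prey: 30+12-14=28; pred: 12+7-4=15
Step 2: prey: 28+11-16=23; pred: 15+8-6=17
Step 3: prey: 23+9-15=17; pred: 17+7-6=18
Step 4: prey: 17+6-12=11; pred: 18+6-7=17
Step 5: prey: 11+4-7=8; pred: 17+3-6=14
Step 6: prey: 8+3-4=7; pred: 14+2-5=11

Answer: 7 11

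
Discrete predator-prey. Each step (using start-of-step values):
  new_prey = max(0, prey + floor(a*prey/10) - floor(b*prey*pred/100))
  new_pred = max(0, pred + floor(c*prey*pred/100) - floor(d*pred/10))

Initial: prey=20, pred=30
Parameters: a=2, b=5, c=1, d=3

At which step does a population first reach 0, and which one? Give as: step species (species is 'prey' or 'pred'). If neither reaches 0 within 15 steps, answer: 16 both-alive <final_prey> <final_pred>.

Step 1: prey: 20+4-30=0; pred: 30+6-9=27
First extinction: prey at step 1

Answer: 1 prey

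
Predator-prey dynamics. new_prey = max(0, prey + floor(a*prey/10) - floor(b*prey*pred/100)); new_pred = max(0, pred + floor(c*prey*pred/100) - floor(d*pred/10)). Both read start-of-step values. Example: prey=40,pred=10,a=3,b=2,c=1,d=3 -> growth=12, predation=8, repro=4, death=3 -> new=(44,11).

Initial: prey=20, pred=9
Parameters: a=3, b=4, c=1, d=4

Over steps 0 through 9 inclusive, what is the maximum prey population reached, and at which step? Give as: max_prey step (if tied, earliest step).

Answer: 52 9

Derivation:
Step 1: prey: 20+6-7=19; pred: 9+1-3=7
Step 2: prey: 19+5-5=19; pred: 7+1-2=6
Step 3: prey: 19+5-4=20; pred: 6+1-2=5
Step 4: prey: 20+6-4=22; pred: 5+1-2=4
Step 5: prey: 22+6-3=25; pred: 4+0-1=3
Step 6: prey: 25+7-3=29; pred: 3+0-1=2
Step 7: prey: 29+8-2=35; pred: 2+0-0=2
Step 8: prey: 35+10-2=43; pred: 2+0-0=2
Step 9: prey: 43+12-3=52; pred: 2+0-0=2
Max prey = 52 at step 9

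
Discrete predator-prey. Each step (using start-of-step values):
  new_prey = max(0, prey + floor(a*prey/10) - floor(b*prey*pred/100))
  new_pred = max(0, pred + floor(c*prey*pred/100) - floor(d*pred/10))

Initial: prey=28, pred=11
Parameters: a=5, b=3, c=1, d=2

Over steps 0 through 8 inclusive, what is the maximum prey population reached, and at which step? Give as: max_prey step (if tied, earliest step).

Answer: 45 4

Derivation:
Step 1: prey: 28+14-9=33; pred: 11+3-2=12
Step 2: prey: 33+16-11=38; pred: 12+3-2=13
Step 3: prey: 38+19-14=43; pred: 13+4-2=15
Step 4: prey: 43+21-19=45; pred: 15+6-3=18
Step 5: prey: 45+22-24=43; pred: 18+8-3=23
Step 6: prey: 43+21-29=35; pred: 23+9-4=28
Step 7: prey: 35+17-29=23; pred: 28+9-5=32
Step 8: prey: 23+11-22=12; pred: 32+7-6=33
Max prey = 45 at step 4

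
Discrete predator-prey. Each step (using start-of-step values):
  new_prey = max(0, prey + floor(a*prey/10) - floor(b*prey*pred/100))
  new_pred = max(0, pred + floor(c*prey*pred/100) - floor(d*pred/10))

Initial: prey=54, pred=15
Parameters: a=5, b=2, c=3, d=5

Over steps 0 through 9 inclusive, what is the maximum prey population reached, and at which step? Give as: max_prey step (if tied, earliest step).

Step 1: prey: 54+27-16=65; pred: 15+24-7=32
Step 2: prey: 65+32-41=56; pred: 32+62-16=78
Step 3: prey: 56+28-87=0; pred: 78+131-39=170
Step 4: prey: 0+0-0=0; pred: 170+0-85=85
Step 5: prey: 0+0-0=0; pred: 85+0-42=43
Step 6: prey: 0+0-0=0; pred: 43+0-21=22
Step 7: prey: 0+0-0=0; pred: 22+0-11=11
Step 8: prey: 0+0-0=0; pred: 11+0-5=6
Step 9: prey: 0+0-0=0; pred: 6+0-3=3
Max prey = 65 at step 1

Answer: 65 1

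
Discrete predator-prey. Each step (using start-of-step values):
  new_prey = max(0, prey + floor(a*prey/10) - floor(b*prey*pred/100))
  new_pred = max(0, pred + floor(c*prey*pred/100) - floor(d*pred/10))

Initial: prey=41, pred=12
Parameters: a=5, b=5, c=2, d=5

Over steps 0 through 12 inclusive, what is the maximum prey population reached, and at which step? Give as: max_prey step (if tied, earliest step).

Answer: 47 12

Derivation:
Step 1: prey: 41+20-24=37; pred: 12+9-6=15
Step 2: prey: 37+18-27=28; pred: 15+11-7=19
Step 3: prey: 28+14-26=16; pred: 19+10-9=20
Step 4: prey: 16+8-16=8; pred: 20+6-10=16
Step 5: prey: 8+4-6=6; pred: 16+2-8=10
Step 6: prey: 6+3-3=6; pred: 10+1-5=6
Step 7: prey: 6+3-1=8; pred: 6+0-3=3
Step 8: prey: 8+4-1=11; pred: 3+0-1=2
Step 9: prey: 11+5-1=15; pred: 2+0-1=1
Step 10: prey: 15+7-0=22; pred: 1+0-0=1
Step 11: prey: 22+11-1=32; pred: 1+0-0=1
Step 12: prey: 32+16-1=47; pred: 1+0-0=1
Max prey = 47 at step 12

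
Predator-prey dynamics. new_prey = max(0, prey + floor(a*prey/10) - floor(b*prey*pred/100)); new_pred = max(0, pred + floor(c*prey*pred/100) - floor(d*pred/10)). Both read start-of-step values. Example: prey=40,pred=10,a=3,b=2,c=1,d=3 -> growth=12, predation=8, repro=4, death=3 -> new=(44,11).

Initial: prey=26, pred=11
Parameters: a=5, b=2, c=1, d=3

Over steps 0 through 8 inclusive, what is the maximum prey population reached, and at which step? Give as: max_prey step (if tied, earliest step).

Step 1: prey: 26+13-5=34; pred: 11+2-3=10
Step 2: prey: 34+17-6=45; pred: 10+3-3=10
Step 3: prey: 45+22-9=58; pred: 10+4-3=11
Step 4: prey: 58+29-12=75; pred: 11+6-3=14
Step 5: prey: 75+37-21=91; pred: 14+10-4=20
Step 6: prey: 91+45-36=100; pred: 20+18-6=32
Step 7: prey: 100+50-64=86; pred: 32+32-9=55
Step 8: prey: 86+43-94=35; pred: 55+47-16=86
Max prey = 100 at step 6

Answer: 100 6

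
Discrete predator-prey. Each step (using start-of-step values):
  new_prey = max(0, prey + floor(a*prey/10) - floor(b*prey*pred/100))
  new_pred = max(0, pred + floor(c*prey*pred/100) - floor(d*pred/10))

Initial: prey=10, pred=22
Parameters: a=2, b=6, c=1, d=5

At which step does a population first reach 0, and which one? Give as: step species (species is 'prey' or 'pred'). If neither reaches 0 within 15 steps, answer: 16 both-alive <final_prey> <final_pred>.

Answer: 1 prey

Derivation:
Step 1: prey: 10+2-13=0; pred: 22+2-11=13
First extinction: prey at step 1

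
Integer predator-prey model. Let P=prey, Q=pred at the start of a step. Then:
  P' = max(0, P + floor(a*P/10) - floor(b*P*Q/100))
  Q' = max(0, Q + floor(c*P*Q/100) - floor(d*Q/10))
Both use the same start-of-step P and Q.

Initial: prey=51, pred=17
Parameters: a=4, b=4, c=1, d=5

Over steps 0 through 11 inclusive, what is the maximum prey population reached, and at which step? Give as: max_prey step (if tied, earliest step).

Step 1: prey: 51+20-34=37; pred: 17+8-8=17
Step 2: prey: 37+14-25=26; pred: 17+6-8=15
Step 3: prey: 26+10-15=21; pred: 15+3-7=11
Step 4: prey: 21+8-9=20; pred: 11+2-5=8
Step 5: prey: 20+8-6=22; pred: 8+1-4=5
Step 6: prey: 22+8-4=26; pred: 5+1-2=4
Step 7: prey: 26+10-4=32; pred: 4+1-2=3
Step 8: prey: 32+12-3=41; pred: 3+0-1=2
Step 9: prey: 41+16-3=54; pred: 2+0-1=1
Step 10: prey: 54+21-2=73; pred: 1+0-0=1
Step 11: prey: 73+29-2=100; pred: 1+0-0=1
Max prey = 100 at step 11

Answer: 100 11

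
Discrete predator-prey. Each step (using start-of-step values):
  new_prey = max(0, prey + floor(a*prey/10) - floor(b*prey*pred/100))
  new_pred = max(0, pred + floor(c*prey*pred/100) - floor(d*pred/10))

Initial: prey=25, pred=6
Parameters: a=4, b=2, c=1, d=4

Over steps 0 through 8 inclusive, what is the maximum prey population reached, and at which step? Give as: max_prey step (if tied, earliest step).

Step 1: prey: 25+10-3=32; pred: 6+1-2=5
Step 2: prey: 32+12-3=41; pred: 5+1-2=4
Step 3: prey: 41+16-3=54; pred: 4+1-1=4
Step 4: prey: 54+21-4=71; pred: 4+2-1=5
Step 5: prey: 71+28-7=92; pred: 5+3-2=6
Step 6: prey: 92+36-11=117; pred: 6+5-2=9
Step 7: prey: 117+46-21=142; pred: 9+10-3=16
Step 8: prey: 142+56-45=153; pred: 16+22-6=32
Max prey = 153 at step 8

Answer: 153 8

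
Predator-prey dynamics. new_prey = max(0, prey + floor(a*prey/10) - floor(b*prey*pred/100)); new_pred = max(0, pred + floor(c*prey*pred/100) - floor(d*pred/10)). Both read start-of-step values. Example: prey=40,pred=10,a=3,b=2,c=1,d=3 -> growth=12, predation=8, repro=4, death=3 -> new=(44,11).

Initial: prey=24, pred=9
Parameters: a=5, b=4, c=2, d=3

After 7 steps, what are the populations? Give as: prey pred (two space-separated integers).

Step 1: prey: 24+12-8=28; pred: 9+4-2=11
Step 2: prey: 28+14-12=30; pred: 11+6-3=14
Step 3: prey: 30+15-16=29; pred: 14+8-4=18
Step 4: prey: 29+14-20=23; pred: 18+10-5=23
Step 5: prey: 23+11-21=13; pred: 23+10-6=27
Step 6: prey: 13+6-14=5; pred: 27+7-8=26
Step 7: prey: 5+2-5=2; pred: 26+2-7=21

Answer: 2 21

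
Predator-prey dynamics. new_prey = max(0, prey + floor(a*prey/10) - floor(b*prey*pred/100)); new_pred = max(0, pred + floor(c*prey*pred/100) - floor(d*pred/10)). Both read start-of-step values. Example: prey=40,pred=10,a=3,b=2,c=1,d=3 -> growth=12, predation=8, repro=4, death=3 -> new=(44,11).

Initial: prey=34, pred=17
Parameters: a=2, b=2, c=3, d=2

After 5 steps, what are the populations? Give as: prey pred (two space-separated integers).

Step 1: prey: 34+6-11=29; pred: 17+17-3=31
Step 2: prey: 29+5-17=17; pred: 31+26-6=51
Step 3: prey: 17+3-17=3; pred: 51+26-10=67
Step 4: prey: 3+0-4=0; pred: 67+6-13=60
Step 5: prey: 0+0-0=0; pred: 60+0-12=48

Answer: 0 48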